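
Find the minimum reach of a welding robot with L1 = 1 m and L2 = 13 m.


Given: L1 = 1 m, L2 = 13 m
For a 2-link planar arm, min reach = |L1 - L2| (second link folded back)
Min reach = |1 - 13|
Min reach = 12 m

12 m


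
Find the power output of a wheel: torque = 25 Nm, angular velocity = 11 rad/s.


Given: tau = 25 Nm, omega = 11 rad/s
Using P = tau * omega
P = 25 * 11
P = 275 W

275 W


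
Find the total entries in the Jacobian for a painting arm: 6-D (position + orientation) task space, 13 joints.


Given: task space dimension = 6, joints = 13
Jacobian is a 6 x 13 matrix
Total entries = rows * columns
Total = 6 * 13
Total = 78

78


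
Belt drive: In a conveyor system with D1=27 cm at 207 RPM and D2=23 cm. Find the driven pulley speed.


Given: D1 = 27 cm, w1 = 207 RPM, D2 = 23 cm
Using D1*w1 = D2*w2
w2 = D1*w1 / D2
w2 = 27*207 / 23
w2 = 5589 / 23
w2 = 243 RPM

243 RPM


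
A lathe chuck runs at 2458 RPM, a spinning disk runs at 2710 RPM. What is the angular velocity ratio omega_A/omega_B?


Given: RPM_A = 2458, RPM_B = 2710
omega = 2*pi*RPM/60, so omega_A/omega_B = RPM_A / RPM_B
omega_A/omega_B = 2458 / 2710
omega_A/omega_B = 1229/1355

1229/1355


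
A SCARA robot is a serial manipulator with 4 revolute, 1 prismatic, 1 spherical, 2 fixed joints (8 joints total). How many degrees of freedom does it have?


Given: serial robot with 4 revolute, 1 prismatic, 1 spherical, 2 fixed joints
DOF contribution per joint type: revolute=1, prismatic=1, spherical=3, fixed=0
DOF = 4*1 + 1*1 + 1*3 + 2*0
DOF = 8

8


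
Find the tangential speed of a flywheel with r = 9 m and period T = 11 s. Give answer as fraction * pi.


Given: radius r = 9 m, period T = 11 s
Using v = 2*pi*r / T
v = 2*pi*9 / 11
v = 18*pi / 11
v = 18/11*pi m/s

18/11*pi m/s


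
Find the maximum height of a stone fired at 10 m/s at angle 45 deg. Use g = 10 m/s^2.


Given: v0 = 10 m/s, theta = 45 deg, g = 10 m/s^2
sin^2(45) = 1/2
Using H = v0^2 * sin^2(theta) / (2*g)
H = 10^2 * 1/2 / (2*10)
H = 100 * 1/2 / 20
H = 50 / 20
H = 5/2 m

5/2 m


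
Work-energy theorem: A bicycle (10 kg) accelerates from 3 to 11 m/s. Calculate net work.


Given: m = 10 kg, v0 = 3 m/s, v = 11 m/s
Using W = (1/2)*m*(v^2 - v0^2)
v^2 = 11^2 = 121
v0^2 = 3^2 = 9
v^2 - v0^2 = 121 - 9 = 112
W = (1/2)*10*112 = 560 J

560 J


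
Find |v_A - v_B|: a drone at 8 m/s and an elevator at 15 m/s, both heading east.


Given: v_A = 8 m/s east, v_B = 15 m/s east
Both move in the same direction; relative speed = |v_A - v_B|
|8 - 15| = |-7|
= 7 m/s

7 m/s


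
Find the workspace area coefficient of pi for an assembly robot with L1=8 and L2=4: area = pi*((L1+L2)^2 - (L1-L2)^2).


Given: L1 = 8, L2 = 4
(L1+L2)^2 = (12)^2 = 144
(L1-L2)^2 = (4)^2 = 16
Difference = 144 - 16 = 128
This equals 4*L1*L2 = 4*8*4 = 128
Workspace area = 128*pi

128


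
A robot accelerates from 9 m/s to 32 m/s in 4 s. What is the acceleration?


Given: initial velocity v0 = 9 m/s, final velocity v = 32 m/s, time t = 4 s
Using a = (v - v0) / t
a = (32 - 9) / 4
a = 23 / 4
a = 23/4 m/s^2

23/4 m/s^2


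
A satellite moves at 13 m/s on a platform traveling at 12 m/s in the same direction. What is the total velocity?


Given: object velocity = 13 m/s, platform velocity = 12 m/s (same direction)
Using classical velocity addition: v_total = v_object + v_platform
v_total = 13 + 12
v_total = 25 m/s

25 m/s


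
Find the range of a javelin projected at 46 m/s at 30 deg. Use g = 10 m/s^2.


Given: v0 = 46 m/s, theta = 30 deg, g = 10 m/s^2
sin(2*30) = sin(60) = sqrt(3)/2
Using R = v0^2 * sin(2*theta) / g
R = 46^2 * (sqrt(3)/2) / 10
R = 2116 * sqrt(3) / 20
R = 529/5*sqrt(3) m

529/5*sqrt(3) m


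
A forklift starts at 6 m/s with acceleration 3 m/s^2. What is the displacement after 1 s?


Given: v0 = 6 m/s, a = 3 m/s^2, t = 1 s
Using s = v0*t + (1/2)*a*t^2
s = 6*1 + (1/2)*3*1^2
s = 6 + (1/2)*3
s = 6 + 3/2
s = 15/2

15/2 m


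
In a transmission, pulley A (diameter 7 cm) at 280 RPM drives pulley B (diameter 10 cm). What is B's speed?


Given: D1 = 7 cm, w1 = 280 RPM, D2 = 10 cm
Using D1*w1 = D2*w2
w2 = D1*w1 / D2
w2 = 7*280 / 10
w2 = 1960 / 10
w2 = 196 RPM

196 RPM


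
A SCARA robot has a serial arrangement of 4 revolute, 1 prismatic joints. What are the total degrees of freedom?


Given: serial robot with 4 revolute, 1 prismatic joints
DOF contribution per joint type: revolute=1, prismatic=1, spherical=3, fixed=0
DOF = 4*1 + 1*1
DOF = 5

5


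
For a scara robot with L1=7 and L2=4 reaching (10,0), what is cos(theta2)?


Given: L1 = 7, L2 = 4, target (x, y) = (10, 0)
Using cos(theta2) = (x^2 + y^2 - L1^2 - L2^2) / (2*L1*L2)
x^2 + y^2 = 10^2 + 0 = 100
L1^2 + L2^2 = 49 + 16 = 65
Numerator = 100 - 65 = 35
Denominator = 2*7*4 = 56
cos(theta2) = 35/56 = 5/8

5/8


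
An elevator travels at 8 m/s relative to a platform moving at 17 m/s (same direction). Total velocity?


Given: object velocity = 8 m/s, platform velocity = 17 m/s (same direction)
Using classical velocity addition: v_total = v_object + v_platform
v_total = 8 + 17
v_total = 25 m/s

25 m/s


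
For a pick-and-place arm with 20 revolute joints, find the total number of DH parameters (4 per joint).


Given: 20 joints, 4 DH parameters per joint (d, theta, a, alpha)
Total DH parameters = number_of_joints * 4
Total = 20 * 4
Total = 80

80


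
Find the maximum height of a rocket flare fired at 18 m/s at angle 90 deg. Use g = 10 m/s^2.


Given: v0 = 18 m/s, theta = 90 deg, g = 10 m/s^2
sin^2(90) = 1
Using H = v0^2 * sin^2(theta) / (2*g)
H = 18^2 * 1 / (2*10)
H = 324 * 1 / 20
H = 324 / 20
H = 81/5 m

81/5 m


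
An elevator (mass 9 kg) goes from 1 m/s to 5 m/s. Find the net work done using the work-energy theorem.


Given: m = 9 kg, v0 = 1 m/s, v = 5 m/s
Using W = (1/2)*m*(v^2 - v0^2)
v^2 = 5^2 = 25
v0^2 = 1^2 = 1
v^2 - v0^2 = 25 - 1 = 24
W = (1/2)*9*24 = 108 J

108 J


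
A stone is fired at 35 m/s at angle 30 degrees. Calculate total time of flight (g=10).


Given: v0 = 35 m/s, theta = 30 deg, g = 10 m/s^2
sin(30) = 1/2
Using T = 2*v0*sin(theta) / g
T = 2*35*1/2 / 10
T = 35 / 10
T = 7/2 s

7/2 s


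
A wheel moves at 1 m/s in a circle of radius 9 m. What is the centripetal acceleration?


Given: v = 1 m/s, r = 9 m
Using a_c = v^2 / r
a_c = 1^2 / 9
a_c = 1 / 9
a_c = 1/9 m/s^2

1/9 m/s^2


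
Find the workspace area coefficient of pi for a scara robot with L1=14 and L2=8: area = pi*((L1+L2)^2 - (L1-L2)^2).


Given: L1 = 14, L2 = 8
(L1+L2)^2 = (22)^2 = 484
(L1-L2)^2 = (6)^2 = 36
Difference = 484 - 36 = 448
This equals 4*L1*L2 = 4*14*8 = 448
Workspace area = 448*pi

448


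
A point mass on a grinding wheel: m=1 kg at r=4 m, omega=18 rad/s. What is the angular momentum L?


Given: m = 1 kg, r = 4 m, omega = 18 rad/s
For a point mass: I = m*r^2
I = 1*4^2 = 1*16 = 16
L = I*omega = 16*18
L = 288 kg*m^2/s

288 kg*m^2/s


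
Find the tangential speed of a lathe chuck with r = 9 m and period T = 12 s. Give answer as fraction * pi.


Given: radius r = 9 m, period T = 12 s
Using v = 2*pi*r / T
v = 2*pi*9 / 12
v = 18*pi / 12
v = 3/2*pi m/s

3/2*pi m/s


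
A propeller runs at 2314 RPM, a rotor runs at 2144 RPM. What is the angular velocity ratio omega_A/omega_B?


Given: RPM_A = 2314, RPM_B = 2144
omega = 2*pi*RPM/60, so omega_A/omega_B = RPM_A / RPM_B
omega_A/omega_B = 2314 / 2144
omega_A/omega_B = 1157/1072

1157/1072


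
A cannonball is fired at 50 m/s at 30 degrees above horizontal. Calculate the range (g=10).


Given: v0 = 50 m/s, theta = 30 deg, g = 10 m/s^2
sin(2*30) = sin(60) = sqrt(3)/2
Using R = v0^2 * sin(2*theta) / g
R = 50^2 * (sqrt(3)/2) / 10
R = 2500 * sqrt(3) / 20
R = 125*sqrt(3) m

125*sqrt(3) m


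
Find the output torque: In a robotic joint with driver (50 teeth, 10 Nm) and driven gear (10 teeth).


Given: N1 = 50, N2 = 10, T1 = 10 Nm
Using T2/T1 = N2/N1
T2 = T1 * N2 / N1
T2 = 10 * 10 / 50
T2 = 100 / 50
T2 = 2 Nm

2 Nm


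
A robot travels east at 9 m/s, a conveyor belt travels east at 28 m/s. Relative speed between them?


Given: v_A = 9 m/s east, v_B = 28 m/s east
Both move in the same direction; relative speed = |v_A - v_B|
|9 - 28| = |-19|
= 19 m/s

19 m/s


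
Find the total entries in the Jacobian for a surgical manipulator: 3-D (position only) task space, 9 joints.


Given: task space dimension = 3, joints = 9
Jacobian is a 3 x 9 matrix
Total entries = rows * columns
Total = 3 * 9
Total = 27

27


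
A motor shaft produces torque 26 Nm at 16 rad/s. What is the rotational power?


Given: tau = 26 Nm, omega = 16 rad/s
Using P = tau * omega
P = 26 * 16
P = 416 W

416 W


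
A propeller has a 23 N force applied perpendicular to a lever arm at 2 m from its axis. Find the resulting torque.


Given: F = 23 N, r = 2 m, angle = 90 deg (perpendicular)
Using tau = F * r * sin(90)
sin(90) = 1
tau = 23 * 2 * 1
tau = 46 Nm

46 Nm


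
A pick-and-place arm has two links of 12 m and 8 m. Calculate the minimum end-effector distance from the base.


Given: L1 = 12 m, L2 = 8 m
For a 2-link planar arm, min reach = |L1 - L2| (second link folded back)
Min reach = |12 - 8|
Min reach = 4 m

4 m


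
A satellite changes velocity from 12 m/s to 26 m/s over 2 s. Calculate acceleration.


Given: initial velocity v0 = 12 m/s, final velocity v = 26 m/s, time t = 2 s
Using a = (v - v0) / t
a = (26 - 12) / 2
a = 14 / 2
a = 7 m/s^2

7 m/s^2


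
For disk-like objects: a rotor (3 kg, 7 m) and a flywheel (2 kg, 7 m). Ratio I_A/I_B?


Given: M1=3 kg, R1=7 m, M2=2 kg, R2=7 m
For a disk: I = (1/2)*M*R^2, so I_A/I_B = (M1*R1^2)/(M2*R2^2)
M1*R1^2 = 3*49 = 147
M2*R2^2 = 2*49 = 98
I_A/I_B = 147/98 = 3/2

3/2


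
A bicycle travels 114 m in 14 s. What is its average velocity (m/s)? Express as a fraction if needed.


Given: distance d = 114 m, time t = 14 s
Using v = d / t
v = 114 / 14
v = 57/7 m/s

57/7 m/s


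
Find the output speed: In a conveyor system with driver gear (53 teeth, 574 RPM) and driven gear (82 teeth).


Given: N1 = 53 teeth, w1 = 574 RPM, N2 = 82 teeth
Using N1*w1 = N2*w2
w2 = N1*w1 / N2
w2 = 53*574 / 82
w2 = 30422 / 82
w2 = 371 RPM

371 RPM


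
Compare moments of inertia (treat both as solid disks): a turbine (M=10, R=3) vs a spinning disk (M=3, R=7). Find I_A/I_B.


Given: M1=10 kg, R1=3 m, M2=3 kg, R2=7 m
For a disk: I = (1/2)*M*R^2, so I_A/I_B = (M1*R1^2)/(M2*R2^2)
M1*R1^2 = 10*9 = 90
M2*R2^2 = 3*49 = 147
I_A/I_B = 90/147 = 30/49

30/49


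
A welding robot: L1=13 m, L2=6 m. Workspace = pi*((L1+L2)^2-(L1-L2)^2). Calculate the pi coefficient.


Given: L1 = 13, L2 = 6
(L1+L2)^2 = (19)^2 = 361
(L1-L2)^2 = (7)^2 = 49
Difference = 361 - 49 = 312
This equals 4*L1*L2 = 4*13*6 = 312
Workspace area = 312*pi

312


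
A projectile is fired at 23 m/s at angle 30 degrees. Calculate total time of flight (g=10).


Given: v0 = 23 m/s, theta = 30 deg, g = 10 m/s^2
sin(30) = 1/2
Using T = 2*v0*sin(theta) / g
T = 2*23*1/2 / 10
T = 23 / 10
T = 23/10 s

23/10 s


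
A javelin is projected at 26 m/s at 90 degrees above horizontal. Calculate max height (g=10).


Given: v0 = 26 m/s, theta = 90 deg, g = 10 m/s^2
sin^2(90) = 1
Using H = v0^2 * sin^2(theta) / (2*g)
H = 26^2 * 1 / (2*10)
H = 676 * 1 / 20
H = 676 / 20
H = 169/5 m

169/5 m


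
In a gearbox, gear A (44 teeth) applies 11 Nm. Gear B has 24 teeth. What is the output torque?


Given: N1 = 44, N2 = 24, T1 = 11 Nm
Using T2/T1 = N2/N1
T2 = T1 * N2 / N1
T2 = 11 * 24 / 44
T2 = 264 / 44
T2 = 6 Nm

6 Nm


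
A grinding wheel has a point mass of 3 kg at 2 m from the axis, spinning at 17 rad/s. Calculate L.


Given: m = 3 kg, r = 2 m, omega = 17 rad/s
For a point mass: I = m*r^2
I = 3*2^2 = 3*4 = 12
L = I*omega = 12*17
L = 204 kg*m^2/s

204 kg*m^2/s


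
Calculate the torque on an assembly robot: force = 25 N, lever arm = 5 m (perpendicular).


Given: F = 25 N, r = 5 m, angle = 90 deg (perpendicular)
Using tau = F * r * sin(90)
sin(90) = 1
tau = 25 * 5 * 1
tau = 125 Nm

125 Nm


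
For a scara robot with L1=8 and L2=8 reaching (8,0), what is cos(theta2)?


Given: L1 = 8, L2 = 8, target (x, y) = (8, 0)
Using cos(theta2) = (x^2 + y^2 - L1^2 - L2^2) / (2*L1*L2)
x^2 + y^2 = 8^2 + 0 = 64
L1^2 + L2^2 = 64 + 64 = 128
Numerator = 64 - 128 = -64
Denominator = 2*8*8 = 128
cos(theta2) = -64/128 = -1/2

-1/2


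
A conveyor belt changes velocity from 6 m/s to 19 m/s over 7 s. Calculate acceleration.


Given: initial velocity v0 = 6 m/s, final velocity v = 19 m/s, time t = 7 s
Using a = (v - v0) / t
a = (19 - 6) / 7
a = 13 / 7
a = 13/7 m/s^2

13/7 m/s^2


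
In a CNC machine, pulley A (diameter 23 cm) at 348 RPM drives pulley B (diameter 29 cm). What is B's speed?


Given: D1 = 23 cm, w1 = 348 RPM, D2 = 29 cm
Using D1*w1 = D2*w2
w2 = D1*w1 / D2
w2 = 23*348 / 29
w2 = 8004 / 29
w2 = 276 RPM

276 RPM


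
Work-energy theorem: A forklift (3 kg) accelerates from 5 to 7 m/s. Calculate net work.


Given: m = 3 kg, v0 = 5 m/s, v = 7 m/s
Using W = (1/2)*m*(v^2 - v0^2)
v^2 = 7^2 = 49
v0^2 = 5^2 = 25
v^2 - v0^2 = 49 - 25 = 24
W = (1/2)*3*24 = 36 J

36 J


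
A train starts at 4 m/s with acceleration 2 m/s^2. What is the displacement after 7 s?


Given: v0 = 4 m/s, a = 2 m/s^2, t = 7 s
Using s = v0*t + (1/2)*a*t^2
s = 4*7 + (1/2)*2*7^2
s = 28 + (1/2)*98
s = 28 + 49
s = 77

77 m


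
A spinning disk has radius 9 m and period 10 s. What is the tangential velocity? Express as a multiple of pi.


Given: radius r = 9 m, period T = 10 s
Using v = 2*pi*r / T
v = 2*pi*9 / 10
v = 18*pi / 10
v = 9/5*pi m/s

9/5*pi m/s


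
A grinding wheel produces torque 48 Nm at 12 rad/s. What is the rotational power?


Given: tau = 48 Nm, omega = 12 rad/s
Using P = tau * omega
P = 48 * 12
P = 576 W

576 W


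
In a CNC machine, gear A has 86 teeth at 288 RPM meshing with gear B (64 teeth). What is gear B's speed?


Given: N1 = 86 teeth, w1 = 288 RPM, N2 = 64 teeth
Using N1*w1 = N2*w2
w2 = N1*w1 / N2
w2 = 86*288 / 64
w2 = 24768 / 64
w2 = 387 RPM

387 RPM


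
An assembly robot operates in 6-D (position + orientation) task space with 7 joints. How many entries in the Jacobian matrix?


Given: task space dimension = 6, joints = 7
Jacobian is a 6 x 7 matrix
Total entries = rows * columns
Total = 6 * 7
Total = 42

42


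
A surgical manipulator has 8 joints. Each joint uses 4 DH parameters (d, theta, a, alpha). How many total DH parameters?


Given: 8 joints, 4 DH parameters per joint (d, theta, a, alpha)
Total DH parameters = number_of_joints * 4
Total = 8 * 4
Total = 32

32


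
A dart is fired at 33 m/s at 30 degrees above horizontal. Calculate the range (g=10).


Given: v0 = 33 m/s, theta = 30 deg, g = 10 m/s^2
sin(2*30) = sin(60) = sqrt(3)/2
Using R = v0^2 * sin(2*theta) / g
R = 33^2 * (sqrt(3)/2) / 10
R = 1089 * sqrt(3) / 20
R = 1089/20*sqrt(3) m

1089/20*sqrt(3) m


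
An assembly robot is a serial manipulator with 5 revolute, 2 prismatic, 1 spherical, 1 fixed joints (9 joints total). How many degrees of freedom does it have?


Given: serial robot with 5 revolute, 2 prismatic, 1 spherical, 1 fixed joints
DOF contribution per joint type: revolute=1, prismatic=1, spherical=3, fixed=0
DOF = 5*1 + 2*1 + 1*3 + 1*0
DOF = 10

10


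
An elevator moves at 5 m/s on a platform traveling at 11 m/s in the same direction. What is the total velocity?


Given: object velocity = 5 m/s, platform velocity = 11 m/s (same direction)
Using classical velocity addition: v_total = v_object + v_platform
v_total = 5 + 11
v_total = 16 m/s

16 m/s


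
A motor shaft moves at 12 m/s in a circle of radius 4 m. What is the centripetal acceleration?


Given: v = 12 m/s, r = 4 m
Using a_c = v^2 / r
a_c = 12^2 / 4
a_c = 144 / 4
a_c = 36 m/s^2

36 m/s^2


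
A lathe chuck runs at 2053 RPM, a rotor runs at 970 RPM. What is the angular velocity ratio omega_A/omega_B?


Given: RPM_A = 2053, RPM_B = 970
omega = 2*pi*RPM/60, so omega_A/omega_B = RPM_A / RPM_B
omega_A/omega_B = 2053 / 970
omega_A/omega_B = 2053/970

2053/970


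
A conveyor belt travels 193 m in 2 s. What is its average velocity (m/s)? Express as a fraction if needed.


Given: distance d = 193 m, time t = 2 s
Using v = d / t
v = 193 / 2
v = 193/2 m/s

193/2 m/s


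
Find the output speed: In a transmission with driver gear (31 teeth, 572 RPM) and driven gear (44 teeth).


Given: N1 = 31 teeth, w1 = 572 RPM, N2 = 44 teeth
Using N1*w1 = N2*w2
w2 = N1*w1 / N2
w2 = 31*572 / 44
w2 = 17732 / 44
w2 = 403 RPM

403 RPM


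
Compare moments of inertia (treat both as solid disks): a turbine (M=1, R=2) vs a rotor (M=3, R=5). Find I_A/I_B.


Given: M1=1 kg, R1=2 m, M2=3 kg, R2=5 m
For a disk: I = (1/2)*M*R^2, so I_A/I_B = (M1*R1^2)/(M2*R2^2)
M1*R1^2 = 1*4 = 4
M2*R2^2 = 3*25 = 75
I_A/I_B = 4/75 = 4/75

4/75


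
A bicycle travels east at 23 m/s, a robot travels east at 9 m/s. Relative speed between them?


Given: v_A = 23 m/s east, v_B = 9 m/s east
Both move in the same direction; relative speed = |v_A - v_B|
|23 - 9| = |14|
= 14 m/s

14 m/s


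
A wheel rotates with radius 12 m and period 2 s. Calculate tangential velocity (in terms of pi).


Given: radius r = 12 m, period T = 2 s
Using v = 2*pi*r / T
v = 2*pi*12 / 2
v = 24*pi / 2
v = 12*pi m/s

12*pi m/s


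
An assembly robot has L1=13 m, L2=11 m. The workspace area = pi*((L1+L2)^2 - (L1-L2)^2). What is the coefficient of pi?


Given: L1 = 13, L2 = 11
(L1+L2)^2 = (24)^2 = 576
(L1-L2)^2 = (2)^2 = 4
Difference = 576 - 4 = 572
This equals 4*L1*L2 = 4*13*11 = 572
Workspace area = 572*pi

572


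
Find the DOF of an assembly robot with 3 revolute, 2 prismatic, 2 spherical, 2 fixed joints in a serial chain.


Given: serial robot with 3 revolute, 2 prismatic, 2 spherical, 2 fixed joints
DOF contribution per joint type: revolute=1, prismatic=1, spherical=3, fixed=0
DOF = 3*1 + 2*1 + 2*3 + 2*0
DOF = 11

11


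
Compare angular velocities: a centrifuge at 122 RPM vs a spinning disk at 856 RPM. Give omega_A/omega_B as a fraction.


Given: RPM_A = 122, RPM_B = 856
omega = 2*pi*RPM/60, so omega_A/omega_B = RPM_A / RPM_B
omega_A/omega_B = 122 / 856
omega_A/omega_B = 61/428

61/428


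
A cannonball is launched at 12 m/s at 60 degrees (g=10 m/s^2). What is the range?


Given: v0 = 12 m/s, theta = 60 deg, g = 10 m/s^2
sin(2*60) = sin(120) = sqrt(3)/2
Using R = v0^2 * sin(2*theta) / g
R = 12^2 * (sqrt(3)/2) / 10
R = 144 * sqrt(3) / 20
R = 36/5*sqrt(3) m

36/5*sqrt(3) m


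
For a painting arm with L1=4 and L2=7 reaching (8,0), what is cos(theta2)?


Given: L1 = 4, L2 = 7, target (x, y) = (8, 0)
Using cos(theta2) = (x^2 + y^2 - L1^2 - L2^2) / (2*L1*L2)
x^2 + y^2 = 8^2 + 0 = 64
L1^2 + L2^2 = 16 + 49 = 65
Numerator = 64 - 65 = -1
Denominator = 2*4*7 = 56
cos(theta2) = -1/56 = -1/56

-1/56


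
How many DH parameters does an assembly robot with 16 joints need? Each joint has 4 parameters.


Given: 16 joints, 4 DH parameters per joint (d, theta, a, alpha)
Total DH parameters = number_of_joints * 4
Total = 16 * 4
Total = 64

64


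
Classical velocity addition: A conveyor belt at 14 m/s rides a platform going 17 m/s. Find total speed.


Given: object velocity = 14 m/s, platform velocity = 17 m/s (same direction)
Using classical velocity addition: v_total = v_object + v_platform
v_total = 14 + 17
v_total = 31 m/s

31 m/s


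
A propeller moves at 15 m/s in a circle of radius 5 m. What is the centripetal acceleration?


Given: v = 15 m/s, r = 5 m
Using a_c = v^2 / r
a_c = 15^2 / 5
a_c = 225 / 5
a_c = 45 m/s^2

45 m/s^2


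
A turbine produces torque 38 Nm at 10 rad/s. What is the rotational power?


Given: tau = 38 Nm, omega = 10 rad/s
Using P = tau * omega
P = 38 * 10
P = 380 W

380 W


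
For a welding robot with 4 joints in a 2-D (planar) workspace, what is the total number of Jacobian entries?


Given: task space dimension = 2, joints = 4
Jacobian is a 2 x 4 matrix
Total entries = rows * columns
Total = 2 * 4
Total = 8

8


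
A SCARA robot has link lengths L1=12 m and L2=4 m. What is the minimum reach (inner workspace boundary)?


Given: L1 = 12 m, L2 = 4 m
For a 2-link planar arm, min reach = |L1 - L2| (second link folded back)
Min reach = |12 - 4|
Min reach = 8 m

8 m


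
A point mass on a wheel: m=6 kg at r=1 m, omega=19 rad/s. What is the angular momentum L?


Given: m = 6 kg, r = 1 m, omega = 19 rad/s
For a point mass: I = m*r^2
I = 6*1^2 = 6*1 = 6
L = I*omega = 6*19
L = 114 kg*m^2/s

114 kg*m^2/s


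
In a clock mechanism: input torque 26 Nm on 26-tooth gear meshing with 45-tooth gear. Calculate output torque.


Given: N1 = 26, N2 = 45, T1 = 26 Nm
Using T2/T1 = N2/N1
T2 = T1 * N2 / N1
T2 = 26 * 45 / 26
T2 = 1170 / 26
T2 = 45 Nm

45 Nm


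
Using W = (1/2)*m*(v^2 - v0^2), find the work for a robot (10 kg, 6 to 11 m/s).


Given: m = 10 kg, v0 = 6 m/s, v = 11 m/s
Using W = (1/2)*m*(v^2 - v0^2)
v^2 = 11^2 = 121
v0^2 = 6^2 = 36
v^2 - v0^2 = 121 - 36 = 85
W = (1/2)*10*85 = 425 J

425 J


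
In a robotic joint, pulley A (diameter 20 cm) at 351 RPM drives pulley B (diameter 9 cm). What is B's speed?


Given: D1 = 20 cm, w1 = 351 RPM, D2 = 9 cm
Using D1*w1 = D2*w2
w2 = D1*w1 / D2
w2 = 20*351 / 9
w2 = 7020 / 9
w2 = 780 RPM

780 RPM


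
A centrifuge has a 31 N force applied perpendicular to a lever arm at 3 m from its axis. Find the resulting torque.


Given: F = 31 N, r = 3 m, angle = 90 deg (perpendicular)
Using tau = F * r * sin(90)
sin(90) = 1
tau = 31 * 3 * 1
tau = 93 Nm

93 Nm


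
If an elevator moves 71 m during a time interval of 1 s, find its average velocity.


Given: distance d = 71 m, time t = 1 s
Using v = d / t
v = 71 / 1
v = 71 m/s

71 m/s


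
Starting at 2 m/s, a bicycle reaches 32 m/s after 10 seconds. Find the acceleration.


Given: initial velocity v0 = 2 m/s, final velocity v = 32 m/s, time t = 10 s
Using a = (v - v0) / t
a = (32 - 2) / 10
a = 30 / 10
a = 3 m/s^2

3 m/s^2


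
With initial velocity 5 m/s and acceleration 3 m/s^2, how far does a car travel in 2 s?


Given: v0 = 5 m/s, a = 3 m/s^2, t = 2 s
Using s = v0*t + (1/2)*a*t^2
s = 5*2 + (1/2)*3*2^2
s = 10 + (1/2)*12
s = 10 + 6
s = 16

16 m


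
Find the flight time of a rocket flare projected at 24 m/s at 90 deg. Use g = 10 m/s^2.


Given: v0 = 24 m/s, theta = 90 deg, g = 10 m/s^2
sin(90) = 1
Using T = 2*v0*sin(theta) / g
T = 2*24*1 / 10
T = 48 / 10
T = 24/5 s

24/5 s


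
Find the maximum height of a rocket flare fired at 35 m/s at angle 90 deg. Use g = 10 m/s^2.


Given: v0 = 35 m/s, theta = 90 deg, g = 10 m/s^2
sin^2(90) = 1
Using H = v0^2 * sin^2(theta) / (2*g)
H = 35^2 * 1 / (2*10)
H = 1225 * 1 / 20
H = 1225 / 20
H = 245/4 m

245/4 m


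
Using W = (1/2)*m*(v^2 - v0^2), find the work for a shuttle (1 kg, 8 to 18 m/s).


Given: m = 1 kg, v0 = 8 m/s, v = 18 m/s
Using W = (1/2)*m*(v^2 - v0^2)
v^2 = 18^2 = 324
v0^2 = 8^2 = 64
v^2 - v0^2 = 324 - 64 = 260
W = (1/2)*1*260 = 130 J

130 J


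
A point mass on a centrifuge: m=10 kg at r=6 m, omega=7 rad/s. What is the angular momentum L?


Given: m = 10 kg, r = 6 m, omega = 7 rad/s
For a point mass: I = m*r^2
I = 10*6^2 = 10*36 = 360
L = I*omega = 360*7
L = 2520 kg*m^2/s

2520 kg*m^2/s


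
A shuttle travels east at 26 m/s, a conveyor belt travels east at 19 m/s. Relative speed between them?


Given: v_A = 26 m/s east, v_B = 19 m/s east
Both move in the same direction; relative speed = |v_A - v_B|
|26 - 19| = |7|
= 7 m/s

7 m/s


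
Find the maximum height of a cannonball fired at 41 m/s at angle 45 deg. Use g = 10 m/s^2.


Given: v0 = 41 m/s, theta = 45 deg, g = 10 m/s^2
sin^2(45) = 1/2
Using H = v0^2 * sin^2(theta) / (2*g)
H = 41^2 * 1/2 / (2*10)
H = 1681 * 1/2 / 20
H = 1681/2 / 20
H = 1681/40 m

1681/40 m


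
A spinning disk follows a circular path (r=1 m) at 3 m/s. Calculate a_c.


Given: v = 3 m/s, r = 1 m
Using a_c = v^2 / r
a_c = 3^2 / 1
a_c = 9 / 1
a_c = 9 m/s^2

9 m/s^2


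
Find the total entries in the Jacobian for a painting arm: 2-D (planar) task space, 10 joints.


Given: task space dimension = 2, joints = 10
Jacobian is a 2 x 10 matrix
Total entries = rows * columns
Total = 2 * 10
Total = 20

20


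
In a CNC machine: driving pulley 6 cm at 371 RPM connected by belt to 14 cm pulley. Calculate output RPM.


Given: D1 = 6 cm, w1 = 371 RPM, D2 = 14 cm
Using D1*w1 = D2*w2
w2 = D1*w1 / D2
w2 = 6*371 / 14
w2 = 2226 / 14
w2 = 159 RPM

159 RPM


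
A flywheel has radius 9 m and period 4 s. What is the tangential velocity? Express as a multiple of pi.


Given: radius r = 9 m, period T = 4 s
Using v = 2*pi*r / T
v = 2*pi*9 / 4
v = 18*pi / 4
v = 9/2*pi m/s

9/2*pi m/s


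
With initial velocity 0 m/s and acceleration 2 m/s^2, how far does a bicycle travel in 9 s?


Given: v0 = 0 m/s, a = 2 m/s^2, t = 9 s
Using s = v0*t + (1/2)*a*t^2
s = 0*9 + (1/2)*2*9^2
s = 0 + (1/2)*162
s = 0 + 81
s = 81

81 m


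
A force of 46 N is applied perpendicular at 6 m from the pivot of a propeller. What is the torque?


Given: F = 46 N, r = 6 m, angle = 90 deg (perpendicular)
Using tau = F * r * sin(90)
sin(90) = 1
tau = 46 * 6 * 1
tau = 276 Nm

276 Nm


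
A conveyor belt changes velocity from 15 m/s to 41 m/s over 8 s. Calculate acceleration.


Given: initial velocity v0 = 15 m/s, final velocity v = 41 m/s, time t = 8 s
Using a = (v - v0) / t
a = (41 - 15) / 8
a = 26 / 8
a = 13/4 m/s^2

13/4 m/s^2


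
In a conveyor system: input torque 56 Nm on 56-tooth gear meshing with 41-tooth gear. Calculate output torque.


Given: N1 = 56, N2 = 41, T1 = 56 Nm
Using T2/T1 = N2/N1
T2 = T1 * N2 / N1
T2 = 56 * 41 / 56
T2 = 2296 / 56
T2 = 41 Nm

41 Nm


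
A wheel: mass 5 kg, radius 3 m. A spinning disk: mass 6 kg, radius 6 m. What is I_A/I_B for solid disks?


Given: M1=5 kg, R1=3 m, M2=6 kg, R2=6 m
For a disk: I = (1/2)*M*R^2, so I_A/I_B = (M1*R1^2)/(M2*R2^2)
M1*R1^2 = 5*9 = 45
M2*R2^2 = 6*36 = 216
I_A/I_B = 45/216 = 5/24

5/24


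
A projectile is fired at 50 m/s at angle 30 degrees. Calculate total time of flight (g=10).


Given: v0 = 50 m/s, theta = 30 deg, g = 10 m/s^2
sin(30) = 1/2
Using T = 2*v0*sin(theta) / g
T = 2*50*1/2 / 10
T = 50 / 10
T = 5 s

5 s


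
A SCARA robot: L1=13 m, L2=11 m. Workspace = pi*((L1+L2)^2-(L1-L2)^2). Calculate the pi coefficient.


Given: L1 = 13, L2 = 11
(L1+L2)^2 = (24)^2 = 576
(L1-L2)^2 = (2)^2 = 4
Difference = 576 - 4 = 572
This equals 4*L1*L2 = 4*13*11 = 572
Workspace area = 572*pi

572


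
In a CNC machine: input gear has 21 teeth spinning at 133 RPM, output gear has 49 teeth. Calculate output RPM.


Given: N1 = 21 teeth, w1 = 133 RPM, N2 = 49 teeth
Using N1*w1 = N2*w2
w2 = N1*w1 / N2
w2 = 21*133 / 49
w2 = 2793 / 49
w2 = 57 RPM

57 RPM


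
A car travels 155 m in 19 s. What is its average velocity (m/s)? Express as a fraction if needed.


Given: distance d = 155 m, time t = 19 s
Using v = d / t
v = 155 / 19
v = 155/19 m/s

155/19 m/s


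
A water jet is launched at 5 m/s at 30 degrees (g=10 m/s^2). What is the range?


Given: v0 = 5 m/s, theta = 30 deg, g = 10 m/s^2
sin(2*30) = sin(60) = sqrt(3)/2
Using R = v0^2 * sin(2*theta) / g
R = 5^2 * (sqrt(3)/2) / 10
R = 25 * sqrt(3) / 20
R = 5/4*sqrt(3) m

5/4*sqrt(3) m


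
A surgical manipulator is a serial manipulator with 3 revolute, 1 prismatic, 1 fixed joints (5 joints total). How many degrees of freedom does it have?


Given: serial robot with 3 revolute, 1 prismatic, 1 fixed joints
DOF contribution per joint type: revolute=1, prismatic=1, spherical=3, fixed=0
DOF = 3*1 + 1*1 + 1*0
DOF = 4

4


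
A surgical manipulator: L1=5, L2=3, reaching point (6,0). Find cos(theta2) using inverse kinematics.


Given: L1 = 5, L2 = 3, target (x, y) = (6, 0)
Using cos(theta2) = (x^2 + y^2 - L1^2 - L2^2) / (2*L1*L2)
x^2 + y^2 = 6^2 + 0 = 36
L1^2 + L2^2 = 25 + 9 = 34
Numerator = 36 - 34 = 2
Denominator = 2*5*3 = 30
cos(theta2) = 2/30 = 1/15

1/15


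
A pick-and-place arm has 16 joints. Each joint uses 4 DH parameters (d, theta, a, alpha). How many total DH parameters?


Given: 16 joints, 4 DH parameters per joint (d, theta, a, alpha)
Total DH parameters = number_of_joints * 4
Total = 16 * 4
Total = 64

64


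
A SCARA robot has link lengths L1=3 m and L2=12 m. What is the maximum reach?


Given: L1 = 3 m, L2 = 12 m
For a 2-link planar arm, max reach = L1 + L2 (fully extended)
Max reach = 3 + 12
Max reach = 15 m

15 m


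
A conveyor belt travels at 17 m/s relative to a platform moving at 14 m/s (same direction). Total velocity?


Given: object velocity = 17 m/s, platform velocity = 14 m/s (same direction)
Using classical velocity addition: v_total = v_object + v_platform
v_total = 17 + 14
v_total = 31 m/s

31 m/s


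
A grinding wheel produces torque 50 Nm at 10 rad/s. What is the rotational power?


Given: tau = 50 Nm, omega = 10 rad/s
Using P = tau * omega
P = 50 * 10
P = 500 W

500 W


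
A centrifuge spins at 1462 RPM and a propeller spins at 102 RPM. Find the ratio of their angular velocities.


Given: RPM_A = 1462, RPM_B = 102
omega = 2*pi*RPM/60, so omega_A/omega_B = RPM_A / RPM_B
omega_A/omega_B = 1462 / 102
omega_A/omega_B = 43/3

43/3


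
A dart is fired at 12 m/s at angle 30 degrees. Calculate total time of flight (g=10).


Given: v0 = 12 m/s, theta = 30 deg, g = 10 m/s^2
sin(30) = 1/2
Using T = 2*v0*sin(theta) / g
T = 2*12*1/2 / 10
T = 12 / 10
T = 6/5 s

6/5 s


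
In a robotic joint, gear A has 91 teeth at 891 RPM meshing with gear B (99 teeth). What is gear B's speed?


Given: N1 = 91 teeth, w1 = 891 RPM, N2 = 99 teeth
Using N1*w1 = N2*w2
w2 = N1*w1 / N2
w2 = 91*891 / 99
w2 = 81081 / 99
w2 = 819 RPM

819 RPM


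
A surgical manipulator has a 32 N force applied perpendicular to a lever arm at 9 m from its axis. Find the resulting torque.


Given: F = 32 N, r = 9 m, angle = 90 deg (perpendicular)
Using tau = F * r * sin(90)
sin(90) = 1
tau = 32 * 9 * 1
tau = 288 Nm

288 Nm


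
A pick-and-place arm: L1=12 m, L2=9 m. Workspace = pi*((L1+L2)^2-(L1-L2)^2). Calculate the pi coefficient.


Given: L1 = 12, L2 = 9
(L1+L2)^2 = (21)^2 = 441
(L1-L2)^2 = (3)^2 = 9
Difference = 441 - 9 = 432
This equals 4*L1*L2 = 4*12*9 = 432
Workspace area = 432*pi

432


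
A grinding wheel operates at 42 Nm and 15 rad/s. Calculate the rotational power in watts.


Given: tau = 42 Nm, omega = 15 rad/s
Using P = tau * omega
P = 42 * 15
P = 630 W

630 W


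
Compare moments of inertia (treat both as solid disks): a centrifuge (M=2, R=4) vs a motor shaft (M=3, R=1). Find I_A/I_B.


Given: M1=2 kg, R1=4 m, M2=3 kg, R2=1 m
For a disk: I = (1/2)*M*R^2, so I_A/I_B = (M1*R1^2)/(M2*R2^2)
M1*R1^2 = 2*16 = 32
M2*R2^2 = 3*1 = 3
I_A/I_B = 32/3 = 32/3

32/3


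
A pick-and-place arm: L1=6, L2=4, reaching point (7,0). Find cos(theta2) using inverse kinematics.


Given: L1 = 6, L2 = 4, target (x, y) = (7, 0)
Using cos(theta2) = (x^2 + y^2 - L1^2 - L2^2) / (2*L1*L2)
x^2 + y^2 = 7^2 + 0 = 49
L1^2 + L2^2 = 36 + 16 = 52
Numerator = 49 - 52 = -3
Denominator = 2*6*4 = 48
cos(theta2) = -3/48 = -1/16

-1/16


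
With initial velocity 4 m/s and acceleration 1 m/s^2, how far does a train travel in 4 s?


Given: v0 = 4 m/s, a = 1 m/s^2, t = 4 s
Using s = v0*t + (1/2)*a*t^2
s = 4*4 + (1/2)*1*4^2
s = 16 + (1/2)*16
s = 16 + 8
s = 24

24 m


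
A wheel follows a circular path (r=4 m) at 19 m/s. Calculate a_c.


Given: v = 19 m/s, r = 4 m
Using a_c = v^2 / r
a_c = 19^2 / 4
a_c = 361 / 4
a_c = 361/4 m/s^2

361/4 m/s^2


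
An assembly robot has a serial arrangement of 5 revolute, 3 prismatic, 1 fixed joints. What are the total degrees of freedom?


Given: serial robot with 5 revolute, 3 prismatic, 1 fixed joints
DOF contribution per joint type: revolute=1, prismatic=1, spherical=3, fixed=0
DOF = 5*1 + 3*1 + 1*0
DOF = 8

8


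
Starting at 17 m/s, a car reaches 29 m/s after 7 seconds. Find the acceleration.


Given: initial velocity v0 = 17 m/s, final velocity v = 29 m/s, time t = 7 s
Using a = (v - v0) / t
a = (29 - 17) / 7
a = 12 / 7
a = 12/7 m/s^2

12/7 m/s^2


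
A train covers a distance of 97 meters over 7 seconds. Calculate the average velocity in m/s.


Given: distance d = 97 m, time t = 7 s
Using v = d / t
v = 97 / 7
v = 97/7 m/s

97/7 m/s


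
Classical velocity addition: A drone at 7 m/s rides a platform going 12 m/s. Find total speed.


Given: object velocity = 7 m/s, platform velocity = 12 m/s (same direction)
Using classical velocity addition: v_total = v_object + v_platform
v_total = 7 + 12
v_total = 19 m/s

19 m/s


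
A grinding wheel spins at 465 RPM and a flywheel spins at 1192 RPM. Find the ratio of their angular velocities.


Given: RPM_A = 465, RPM_B = 1192
omega = 2*pi*RPM/60, so omega_A/omega_B = RPM_A / RPM_B
omega_A/omega_B = 465 / 1192
omega_A/omega_B = 465/1192

465/1192


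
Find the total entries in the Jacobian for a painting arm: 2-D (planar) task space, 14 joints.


Given: task space dimension = 2, joints = 14
Jacobian is a 2 x 14 matrix
Total entries = rows * columns
Total = 2 * 14
Total = 28

28


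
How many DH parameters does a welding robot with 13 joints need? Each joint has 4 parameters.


Given: 13 joints, 4 DH parameters per joint (d, theta, a, alpha)
Total DH parameters = number_of_joints * 4
Total = 13 * 4
Total = 52

52


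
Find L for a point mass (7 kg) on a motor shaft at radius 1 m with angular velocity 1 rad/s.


Given: m = 7 kg, r = 1 m, omega = 1 rad/s
For a point mass: I = m*r^2
I = 7*1^2 = 7*1 = 7
L = I*omega = 7*1
L = 7 kg*m^2/s

7 kg*m^2/s


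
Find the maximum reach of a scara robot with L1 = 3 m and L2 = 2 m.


Given: L1 = 3 m, L2 = 2 m
For a 2-link planar arm, max reach = L1 + L2 (fully extended)
Max reach = 3 + 2
Max reach = 5 m

5 m


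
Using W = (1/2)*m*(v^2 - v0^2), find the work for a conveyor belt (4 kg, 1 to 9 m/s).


Given: m = 4 kg, v0 = 1 m/s, v = 9 m/s
Using W = (1/2)*m*(v^2 - v0^2)
v^2 = 9^2 = 81
v0^2 = 1^2 = 1
v^2 - v0^2 = 81 - 1 = 80
W = (1/2)*4*80 = 160 J

160 J


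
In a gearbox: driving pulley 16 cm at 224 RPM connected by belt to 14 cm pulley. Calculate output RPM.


Given: D1 = 16 cm, w1 = 224 RPM, D2 = 14 cm
Using D1*w1 = D2*w2
w2 = D1*w1 / D2
w2 = 16*224 / 14
w2 = 3584 / 14
w2 = 256 RPM

256 RPM


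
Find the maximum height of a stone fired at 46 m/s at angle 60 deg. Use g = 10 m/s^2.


Given: v0 = 46 m/s, theta = 60 deg, g = 10 m/s^2
sin^2(60) = 3/4
Using H = v0^2 * sin^2(theta) / (2*g)
H = 46^2 * 3/4 / (2*10)
H = 2116 * 3/4 / 20
H = 1587 / 20
H = 1587/20 m

1587/20 m


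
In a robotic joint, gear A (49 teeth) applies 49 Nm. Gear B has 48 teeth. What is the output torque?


Given: N1 = 49, N2 = 48, T1 = 49 Nm
Using T2/T1 = N2/N1
T2 = T1 * N2 / N1
T2 = 49 * 48 / 49
T2 = 2352 / 49
T2 = 48 Nm

48 Nm


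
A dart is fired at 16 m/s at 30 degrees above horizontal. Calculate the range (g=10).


Given: v0 = 16 m/s, theta = 30 deg, g = 10 m/s^2
sin(2*30) = sin(60) = sqrt(3)/2
Using R = v0^2 * sin(2*theta) / g
R = 16^2 * (sqrt(3)/2) / 10
R = 256 * sqrt(3) / 20
R = 64/5*sqrt(3) m

64/5*sqrt(3) m


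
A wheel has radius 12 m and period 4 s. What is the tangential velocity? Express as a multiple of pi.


Given: radius r = 12 m, period T = 4 s
Using v = 2*pi*r / T
v = 2*pi*12 / 4
v = 24*pi / 4
v = 6*pi m/s

6*pi m/s


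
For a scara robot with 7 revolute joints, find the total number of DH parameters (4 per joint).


Given: 7 joints, 4 DH parameters per joint (d, theta, a, alpha)
Total DH parameters = number_of_joints * 4
Total = 7 * 4
Total = 28

28


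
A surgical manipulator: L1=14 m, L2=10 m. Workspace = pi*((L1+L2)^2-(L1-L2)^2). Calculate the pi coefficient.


Given: L1 = 14, L2 = 10
(L1+L2)^2 = (24)^2 = 576
(L1-L2)^2 = (4)^2 = 16
Difference = 576 - 16 = 560
This equals 4*L1*L2 = 4*14*10 = 560
Workspace area = 560*pi

560


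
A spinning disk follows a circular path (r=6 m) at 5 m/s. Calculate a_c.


Given: v = 5 m/s, r = 6 m
Using a_c = v^2 / r
a_c = 5^2 / 6
a_c = 25 / 6
a_c = 25/6 m/s^2

25/6 m/s^2


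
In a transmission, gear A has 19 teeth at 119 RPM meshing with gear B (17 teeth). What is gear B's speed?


Given: N1 = 19 teeth, w1 = 119 RPM, N2 = 17 teeth
Using N1*w1 = N2*w2
w2 = N1*w1 / N2
w2 = 19*119 / 17
w2 = 2261 / 17
w2 = 133 RPM

133 RPM


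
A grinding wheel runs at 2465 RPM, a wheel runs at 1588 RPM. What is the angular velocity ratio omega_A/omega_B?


Given: RPM_A = 2465, RPM_B = 1588
omega = 2*pi*RPM/60, so omega_A/omega_B = RPM_A / RPM_B
omega_A/omega_B = 2465 / 1588
omega_A/omega_B = 2465/1588

2465/1588


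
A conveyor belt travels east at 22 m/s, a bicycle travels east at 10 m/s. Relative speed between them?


Given: v_A = 22 m/s east, v_B = 10 m/s east
Both move in the same direction; relative speed = |v_A - v_B|
|22 - 10| = |12|
= 12 m/s

12 m/s


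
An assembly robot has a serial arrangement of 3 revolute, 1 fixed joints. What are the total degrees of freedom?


Given: serial robot with 3 revolute, 1 fixed joints
DOF contribution per joint type: revolute=1, prismatic=1, spherical=3, fixed=0
DOF = 3*1 + 1*0
DOF = 3

3


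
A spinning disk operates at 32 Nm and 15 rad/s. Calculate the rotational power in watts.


Given: tau = 32 Nm, omega = 15 rad/s
Using P = tau * omega
P = 32 * 15
P = 480 W

480 W


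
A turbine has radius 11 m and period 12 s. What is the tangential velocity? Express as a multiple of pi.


Given: radius r = 11 m, period T = 12 s
Using v = 2*pi*r / T
v = 2*pi*11 / 12
v = 22*pi / 12
v = 11/6*pi m/s

11/6*pi m/s


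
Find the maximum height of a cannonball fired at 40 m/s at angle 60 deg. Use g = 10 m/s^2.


Given: v0 = 40 m/s, theta = 60 deg, g = 10 m/s^2
sin^2(60) = 3/4
Using H = v0^2 * sin^2(theta) / (2*g)
H = 40^2 * 3/4 / (2*10)
H = 1600 * 3/4 / 20
H = 1200 / 20
H = 60 m

60 m


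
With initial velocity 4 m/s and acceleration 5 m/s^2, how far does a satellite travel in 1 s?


Given: v0 = 4 m/s, a = 5 m/s^2, t = 1 s
Using s = v0*t + (1/2)*a*t^2
s = 4*1 + (1/2)*5*1^2
s = 4 + (1/2)*5
s = 4 + 5/2
s = 13/2

13/2 m


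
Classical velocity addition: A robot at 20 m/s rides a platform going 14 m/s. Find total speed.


Given: object velocity = 20 m/s, platform velocity = 14 m/s (same direction)
Using classical velocity addition: v_total = v_object + v_platform
v_total = 20 + 14
v_total = 34 m/s

34 m/s


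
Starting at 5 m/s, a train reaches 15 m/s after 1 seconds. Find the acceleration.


Given: initial velocity v0 = 5 m/s, final velocity v = 15 m/s, time t = 1 s
Using a = (v - v0) / t
a = (15 - 5) / 1
a = 10 / 1
a = 10 m/s^2

10 m/s^2


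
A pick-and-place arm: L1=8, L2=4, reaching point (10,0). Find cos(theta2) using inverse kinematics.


Given: L1 = 8, L2 = 4, target (x, y) = (10, 0)
Using cos(theta2) = (x^2 + y^2 - L1^2 - L2^2) / (2*L1*L2)
x^2 + y^2 = 10^2 + 0 = 100
L1^2 + L2^2 = 64 + 16 = 80
Numerator = 100 - 80 = 20
Denominator = 2*8*4 = 64
cos(theta2) = 20/64 = 5/16

5/16


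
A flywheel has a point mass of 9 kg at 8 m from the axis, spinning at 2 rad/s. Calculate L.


Given: m = 9 kg, r = 8 m, omega = 2 rad/s
For a point mass: I = m*r^2
I = 9*8^2 = 9*64 = 576
L = I*omega = 576*2
L = 1152 kg*m^2/s

1152 kg*m^2/s


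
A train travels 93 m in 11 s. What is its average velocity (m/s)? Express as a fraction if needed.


Given: distance d = 93 m, time t = 11 s
Using v = d / t
v = 93 / 11
v = 93/11 m/s

93/11 m/s


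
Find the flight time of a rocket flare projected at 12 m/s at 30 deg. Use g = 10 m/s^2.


Given: v0 = 12 m/s, theta = 30 deg, g = 10 m/s^2
sin(30) = 1/2
Using T = 2*v0*sin(theta) / g
T = 2*12*1/2 / 10
T = 12 / 10
T = 6/5 s

6/5 s


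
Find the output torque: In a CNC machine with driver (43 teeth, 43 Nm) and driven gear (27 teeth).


Given: N1 = 43, N2 = 27, T1 = 43 Nm
Using T2/T1 = N2/N1
T2 = T1 * N2 / N1
T2 = 43 * 27 / 43
T2 = 1161 / 43
T2 = 27 Nm

27 Nm
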